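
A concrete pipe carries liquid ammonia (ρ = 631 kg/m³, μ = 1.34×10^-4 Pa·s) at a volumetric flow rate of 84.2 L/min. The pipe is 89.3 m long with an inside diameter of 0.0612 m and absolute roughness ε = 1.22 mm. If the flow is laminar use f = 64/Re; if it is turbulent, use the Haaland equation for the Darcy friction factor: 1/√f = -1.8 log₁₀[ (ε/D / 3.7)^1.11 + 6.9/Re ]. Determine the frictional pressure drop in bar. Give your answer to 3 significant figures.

Q = 84.2 L/min = 84.2/60000 = 0.001403 m³/s.
Cross-sectional area A = πD²/4 = π(0.0612)²/4 = 0.002942 m²; mean velocity V = Q/A = 0.001403/0.002942 = 0.4771 m/s.
Reynolds number Re = ρVD/μ = 631 · 0.4771 · 0.0612 / 0.000134 = 1.375e+05.
Re > 4000 → turbulent. Relative roughness ε/D = 0.00122/0.0612 = 0.0199. Haaland: 1/√f = -1.8 log₁₀[(0.0199/3.7)^1.11 + 6.9/1.375e+05] = -1.8 log₁₀[0.00303 + 5.02e-05] = 4.52, so f = 0.04895.
Darcy-Weisbach: ΔP = f(L/D)(ρV²/2) = 0.04895·(89.3/0.0612)·(631·0.4771²/2) = 0.04895·1459·71.8 = 5129 Pa.
ΔP = 5129 Pa = 0.0513 bar.

ΔP ≈ 0.0513 bar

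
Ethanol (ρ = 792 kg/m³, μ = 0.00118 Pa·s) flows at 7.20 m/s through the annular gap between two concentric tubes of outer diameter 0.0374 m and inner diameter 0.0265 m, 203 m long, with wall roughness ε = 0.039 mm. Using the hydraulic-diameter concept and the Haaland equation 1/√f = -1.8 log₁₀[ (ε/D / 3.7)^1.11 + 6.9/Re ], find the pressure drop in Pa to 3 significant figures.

ΔP ≈ 1.13×10^7 Pa

Hydraulic diameter D_h = 4A/P = D_o - D_i = 0.0374 - 0.0265 = 0.0109 m.
Re = ρVD_h/μ = 792·7.2·0.0109/0.00118 = 5.267e+04.
ε/D_h = 3.9e-05/0.0109 = 0.00358; Haaland gives 1/√f = -1.8 log₁₀[0.000451+0.000131] = 5.824, so f = 0.02949.
ΔP = f(L/D_h)(ρV²/2) = 0.02949·203/0.0109·2.053e+04 = 1.127e+07 Pa.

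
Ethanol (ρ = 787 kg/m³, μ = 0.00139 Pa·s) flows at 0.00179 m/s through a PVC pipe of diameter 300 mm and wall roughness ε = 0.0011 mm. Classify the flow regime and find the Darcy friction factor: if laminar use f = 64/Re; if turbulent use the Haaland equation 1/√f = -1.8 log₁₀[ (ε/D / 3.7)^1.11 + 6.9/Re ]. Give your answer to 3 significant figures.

Re = ρVD/μ = 787·0.00179·0.3/0.00139 = 304.
Re < 2300 → laminar, so f = 64/Re = 0.2105 (roughness is irrelevant in laminar flow).

f ≈ 0.210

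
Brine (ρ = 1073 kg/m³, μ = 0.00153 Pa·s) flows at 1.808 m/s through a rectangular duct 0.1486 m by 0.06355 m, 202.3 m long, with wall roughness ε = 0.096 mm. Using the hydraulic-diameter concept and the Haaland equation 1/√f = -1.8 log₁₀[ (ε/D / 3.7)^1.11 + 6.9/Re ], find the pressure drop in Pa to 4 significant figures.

ΔP ≈ 87730 Pa

Hydraulic diameter D_h = 4A/P = 4·(0.1486·0.06355)/(2·(0.1486+0.06355)) = 0.03777/0.4243 = 0.08903 m.
Re = ρVD_h/μ = 1073·1.808·0.08903/0.00153 = 1.129e+05.
ε/D_h = 9.6e-05/0.08903 = 0.00108; Haaland gives 1/√f = -1.8 log₁₀[0.000119+6.11e-05] = 6.74, so f = 0.02201.
ΔP = f(L/D_h)(ρV²/2) = 0.02201·202.3/0.08903·1754 = 8.773e+04 Pa.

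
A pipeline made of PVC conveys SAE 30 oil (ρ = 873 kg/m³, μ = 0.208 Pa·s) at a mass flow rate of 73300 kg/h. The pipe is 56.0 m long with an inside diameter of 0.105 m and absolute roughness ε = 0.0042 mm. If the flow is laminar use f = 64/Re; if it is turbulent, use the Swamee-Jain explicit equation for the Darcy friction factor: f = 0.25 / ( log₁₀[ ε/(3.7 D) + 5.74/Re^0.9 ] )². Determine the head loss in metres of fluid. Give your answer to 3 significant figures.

ṁ = 73300 kg/h = 73300/3600 = 20.36 kg/s.
A = πD²/4 = π(0.105)²/4 = 0.008659 m²; mean velocity V = ṁ/(ρA) = 20.36/(873 · 0.008659) = 2.694 m/s.
Reynolds number Re = ρVD/μ = 873 · 2.694 · 0.105 / 0.208 = 1187.
Re < 2300 → laminar flow, so f = 64/Re = 64/1187 = 0.05392 (the turbulent correlation is not needed).
Darcy-Weisbach: ΔP = f(L/D)(ρV²/2) = 0.05392·(56/0.105)·(873·2.694²/2) = 0.05392·533.3·3167 = 9.106e+04 Pa.
Head loss h_f = ΔP/(ρg) = 9.106e+04/(873·9.81) = 10.6 m.

h_f ≈ 10.6 m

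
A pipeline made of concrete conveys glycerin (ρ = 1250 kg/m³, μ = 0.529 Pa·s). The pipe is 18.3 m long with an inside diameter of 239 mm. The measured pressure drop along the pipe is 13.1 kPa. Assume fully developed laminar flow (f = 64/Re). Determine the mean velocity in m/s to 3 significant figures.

For laminar flow, f = 64/Re with Re = ρVD/μ, so Darcy-Weisbach reduces to ΔP = 32μLV/D². Solving for V: V = ΔP·D²/(32μL) = 1.31e+04·(0.239)²/(32·0.529·18.3) = 2.416 m/s.
Check: Re = ρVD/μ = 1250·2.416·0.239/0.529 = 1364 < 2300, so the laminar assumption holds.

V ≈ 2.42 m/s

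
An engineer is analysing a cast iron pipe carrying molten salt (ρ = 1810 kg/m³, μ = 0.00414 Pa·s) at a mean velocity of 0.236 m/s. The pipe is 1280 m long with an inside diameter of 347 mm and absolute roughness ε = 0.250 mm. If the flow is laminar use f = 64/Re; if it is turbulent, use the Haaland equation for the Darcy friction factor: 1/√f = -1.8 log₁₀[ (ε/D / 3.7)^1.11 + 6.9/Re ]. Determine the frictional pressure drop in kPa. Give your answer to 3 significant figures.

ΔP ≈ 4.50 kPa

Reynolds number Re = ρVD/μ = 1810 · 0.236 · 0.347 / 0.00414 = 3.58e+04.
Re > 4000 → turbulent. Relative roughness ε/D = 0.00025/0.347 = 0.00072. Haaland: 1/√f = -1.8 log₁₀[(0.00072/3.7)^1.11 + 6.9/3.58e+04] = -1.8 log₁₀[7.61e-05 + 0.000193] = 6.427, so f = 0.02421.
Darcy-Weisbach: ΔP = f(L/D)(ρV²/2) = 0.02421·(1280/0.347)·(1810·0.236²/2) = 0.02421·3689·50.4 = 4501 Pa.
ΔP = 4501 Pa = 4.50 kPa.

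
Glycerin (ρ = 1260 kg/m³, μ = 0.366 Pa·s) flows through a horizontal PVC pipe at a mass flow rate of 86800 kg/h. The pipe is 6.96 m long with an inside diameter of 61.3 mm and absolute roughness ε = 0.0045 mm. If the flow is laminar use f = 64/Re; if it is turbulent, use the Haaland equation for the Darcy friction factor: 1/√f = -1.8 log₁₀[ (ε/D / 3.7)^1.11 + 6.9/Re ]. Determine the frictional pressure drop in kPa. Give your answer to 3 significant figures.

ṁ = 86800 kg/h = 86800/3600 = 24.11 kg/s.
A = πD²/4 = π(0.0613)²/4 = 0.002951 m²; mean velocity V = ṁ/(ρA) = 24.11/(1260 · 0.002951) = 6.484 m/s.
Reynolds number Re = ρVD/μ = 1260 · 6.484 · 0.0613 / 0.366 = 1368.
Re < 2300 → laminar flow, so f = 64/Re = 64/1368 = 0.04677 (the turbulent correlation is not needed).
Darcy-Weisbach: ΔP = f(L/D)(ρV²/2) = 0.04677·(6.96/0.0613)·(1260·6.484²/2) = 0.04677·113.5·2.649e+04 = 1.407e+05 Pa.
ΔP = 1.407e+05 Pa = 141 kPa.

ΔP ≈ 141 kPa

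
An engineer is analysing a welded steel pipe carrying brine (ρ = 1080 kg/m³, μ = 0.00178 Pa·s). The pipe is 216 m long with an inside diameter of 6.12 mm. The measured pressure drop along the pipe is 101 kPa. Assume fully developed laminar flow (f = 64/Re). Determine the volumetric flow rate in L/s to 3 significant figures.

For laminar flow, f = 64/Re with Re = ρVD/μ, so Darcy-Weisbach reduces to ΔP = 32μLV/D². Solving for V: V = ΔP·D²/(32μL) = 1.01e+05·(0.00612)²/(32·0.00178·216) = 0.3075 m/s.
Check: Re = ρVD/μ = 1080·0.3075·0.00612/0.00178 = 1142 < 2300, so the laminar assumption holds.
Q = V·A = 0.3075·(π/4·0.00612²) = 9.045e-06 m³/s = 0.00904 L/s.

Q ≈ 0.00904 L/s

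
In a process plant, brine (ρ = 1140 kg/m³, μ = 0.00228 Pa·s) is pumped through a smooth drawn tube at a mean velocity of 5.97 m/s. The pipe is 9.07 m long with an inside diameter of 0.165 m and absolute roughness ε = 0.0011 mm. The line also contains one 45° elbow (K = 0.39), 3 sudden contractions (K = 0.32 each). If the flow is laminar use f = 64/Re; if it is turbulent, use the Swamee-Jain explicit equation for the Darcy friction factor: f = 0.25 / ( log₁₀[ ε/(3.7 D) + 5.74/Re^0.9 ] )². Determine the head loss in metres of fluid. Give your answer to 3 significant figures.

Reynolds number Re = ρVD/μ = 1140 · 5.97 · 0.165 / 0.00228 = 4.925e+05.
Re > 4000 → turbulent. Relative roughness ε/D = 1.1e-06/0.165 = 6.67e-06. Swamee-Jain: f = 0.25/(log₁₀[6.67e-06/3.7 + 5.74/4.925e+05^0.9])² = 0.25/(log₁₀[1.8e-06 + 4.32e-05])² = 0.25/(-4.347)² = 0.01323.
Total minor-loss coefficient ΣK = 1·0.39 + 3·0.32 = 1.35.
ΔP = [f·L/D + ΣK]·(ρV²/2) = [0.01323·9.07/0.165 + 1.35]·(1140·5.97²/2) = [0.7274 + 1.35]·2.032e+04 = 4.22e+04 Pa.
Head loss h_f = ΔP/(ρg) = 4.22e+04/(1140·9.81) = 3.77 m.

h_f ≈ 3.77 m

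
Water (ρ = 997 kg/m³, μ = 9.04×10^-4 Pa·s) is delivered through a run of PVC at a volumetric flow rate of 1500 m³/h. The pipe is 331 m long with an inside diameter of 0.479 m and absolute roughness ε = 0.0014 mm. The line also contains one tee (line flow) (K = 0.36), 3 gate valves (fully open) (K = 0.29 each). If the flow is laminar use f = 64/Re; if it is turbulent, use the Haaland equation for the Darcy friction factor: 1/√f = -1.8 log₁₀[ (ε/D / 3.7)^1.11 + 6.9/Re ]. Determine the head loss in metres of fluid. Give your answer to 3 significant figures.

h_f ≈ 2.46 m

Q = 1500 m³/h = 1500/3600 = 0.4167 m³/s.
Cross-sectional area A = πD²/4 = π(0.479)²/4 = 0.1802 m²; mean velocity V = Q/A = 0.4167/0.1802 = 2.312 m/s.
Reynolds number Re = ρVD/μ = 997 · 2.312 · 0.479 / 0.000904 = 1.221e+06.
Re > 4000 → turbulent. Relative roughness ε/D = 1.4e-06/0.479 = 2.92e-06. Haaland: 1/√f = -1.8 log₁₀[(2.92e-06/3.7)^1.11 + 6.9/1.221e+06] = -1.8 log₁₀[1.68e-07 + 5.65e-06] = 9.424, so f = 0.01126.
Total minor-loss coefficient ΣK = 1·0.36 + 3·0.29 = 1.23.
ΔP = [f·L/D + ΣK]·(ρV²/2) = [0.01126·331/0.479 + 1.23]·(997·2.312²/2) = [7.782 + 1.23]·2665 = 2.402e+04 Pa.
Head loss h_f = ΔP/(ρg) = 2.402e+04/(997·9.81) = 2.46 m.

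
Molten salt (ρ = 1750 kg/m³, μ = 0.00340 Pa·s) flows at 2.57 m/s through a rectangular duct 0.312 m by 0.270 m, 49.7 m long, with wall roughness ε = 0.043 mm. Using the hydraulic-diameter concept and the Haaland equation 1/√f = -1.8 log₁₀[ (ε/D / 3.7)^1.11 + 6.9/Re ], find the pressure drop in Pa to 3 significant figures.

Hydraulic diameter D_h = 4A/P = 4·(0.312·0.27)/(2·(0.312+0.27)) = 0.337/1.164 = 0.2895 m.
Re = ρVD_h/μ = 1750·2.57·0.2895/0.0034 = 3.829e+05.
ε/D_h = 4.3e-05/0.2895 = 0.000149; Haaland gives 1/√f = -1.8 log₁₀[1.32e-05+1.8e-05] = 8.11, so f = 0.0152.
ΔP = f(L/D_h)(ρV²/2) = 0.0152·49.7/0.2895·5779 = 1.508e+04 Pa.

ΔP ≈ 15100 Pa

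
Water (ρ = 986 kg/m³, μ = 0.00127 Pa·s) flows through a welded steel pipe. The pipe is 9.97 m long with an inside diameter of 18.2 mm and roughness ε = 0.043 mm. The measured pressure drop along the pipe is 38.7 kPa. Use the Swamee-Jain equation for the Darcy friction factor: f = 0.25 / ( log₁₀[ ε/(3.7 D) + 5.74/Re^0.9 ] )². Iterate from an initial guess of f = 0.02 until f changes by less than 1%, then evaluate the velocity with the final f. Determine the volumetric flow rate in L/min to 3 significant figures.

Rearranging Darcy-Weisbach: V = √(2·ΔP·D/(f·L·ρ)). With ε/D = 4.3e-05/0.0182 = 0.00236, iterate starting from f = 0.02:
  f = 0.02 → V = √(2·3.87e+04·0.0182/(0.02·9.97·986)) = 2.677 m/s; Re = ρVD/μ = 3.782e+04; f → 0.02836
  f = 0.02836 → V = 2.248 m/s; Re = 3.176e+04; f → 0.02892
  f = 0.02892 → V = 2.226 m/s; Re = 3.145e+04; f → 0.02896
Converged (Δf/f < 1%). With the final f = 0.02896: V = √(2·3.87e+04·0.0182/(0.02896·9.97·986)) = 2.225 m/s.
Q = V·A = 2.225·(π/4·0.0182²) = 0.0005787 m³/s = 34.7 L/min.

Q ≈ 34.7 L/min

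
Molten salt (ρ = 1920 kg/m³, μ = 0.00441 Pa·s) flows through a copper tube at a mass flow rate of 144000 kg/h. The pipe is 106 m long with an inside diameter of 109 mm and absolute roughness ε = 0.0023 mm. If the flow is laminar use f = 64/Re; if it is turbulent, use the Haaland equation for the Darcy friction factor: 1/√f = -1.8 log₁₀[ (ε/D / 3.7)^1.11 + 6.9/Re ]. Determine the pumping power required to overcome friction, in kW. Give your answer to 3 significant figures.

P ≈ 1.72 kW

ṁ = 144000 kg/h = 144000/3600 = 40 kg/s.
A = πD²/4 = π(0.109)²/4 = 0.009331 m²; mean velocity V = ṁ/(ρA) = 40/(1920 · 0.009331) = 2.233 m/s.
Reynolds number Re = ρVD/μ = 1920 · 2.233 · 0.109 / 0.00441 = 1.06e+05.
Re > 4000 → turbulent. Relative roughness ε/D = 2.3e-06/0.109 = 2.11e-05. Haaland: 1/√f = -1.8 log₁₀[(2.11e-05/3.7)^1.11 + 6.9/1.06e+05] = -1.8 log₁₀[1.51e-06 + 6.51e-05] = 7.517, so f = 0.0177.
Darcy-Weisbach: ΔP = f(L/D)(ρV²/2) = 0.0177·(106/0.109)·(1920·2.233²/2) = 0.0177·972.5·4785 = 8.235e+04 Pa.
Q = ṁ/ρ = 40/1920 = 0.02083 m³/s.
Pumping power P = QΔP = 0.02083·8.235e+04 = 1716 W = 1.72 kW.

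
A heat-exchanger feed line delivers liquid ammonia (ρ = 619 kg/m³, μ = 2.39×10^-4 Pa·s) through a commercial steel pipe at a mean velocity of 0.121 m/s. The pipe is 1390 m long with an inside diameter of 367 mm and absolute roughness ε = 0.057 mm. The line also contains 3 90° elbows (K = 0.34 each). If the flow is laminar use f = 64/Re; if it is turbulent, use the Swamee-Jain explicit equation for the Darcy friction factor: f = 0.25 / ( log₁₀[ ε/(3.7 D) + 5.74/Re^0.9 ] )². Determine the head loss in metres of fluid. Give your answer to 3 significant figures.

h_f ≈ 0.0525 m

Reynolds number Re = ρVD/μ = 619 · 0.121 · 0.367 / 0.000239 = 1.15e+05.
Re > 4000 → turbulent. Relative roughness ε/D = 5.7e-05/0.367 = 0.000155. Swamee-Jain: f = 0.25/(log₁₀[0.000155/3.7 + 5.74/1.15e+05^0.9])² = 0.25/(log₁₀[4.2e-05 + 0.00016])² = 0.25/(-3.695)² = 0.01831.
Total minor-loss coefficient ΣK = 3·0.34 = 1.02.
ΔP = [f·L/D + ΣK]·(ρV²/2) = [0.01831·1390/0.367 + 1.02]·(619·0.121²/2) = [69.37 + 1.02]·4.531 = 319 Pa.
Head loss h_f = ΔP/(ρg) = 319/(619·9.81) = 0.0525 m.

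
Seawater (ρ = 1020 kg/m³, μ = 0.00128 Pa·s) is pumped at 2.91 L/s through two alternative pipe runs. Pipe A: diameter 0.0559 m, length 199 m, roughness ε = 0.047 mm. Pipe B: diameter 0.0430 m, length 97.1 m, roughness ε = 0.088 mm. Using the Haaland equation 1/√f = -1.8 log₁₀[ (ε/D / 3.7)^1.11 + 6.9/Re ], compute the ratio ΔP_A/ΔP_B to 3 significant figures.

ΔP_A/ΔP_B ≈ 0.496

Pipe A: V = Q/A = 0.00291/0.002454 = 1.186 m/s; Re = 5.282e+04; ε/D = 0.000841; Haaland → f = 0.02309; ΔP_A = f(L/D)(ρV²/2) = 5.895e+04 Pa.
Pipe B: V = Q/A = 0.00291/0.001452 = 2.004 m/s; Re = 6.866e+04; ε/D = 0.00205; Haaland → f = 0.02571; ΔP_B = f(L/D)(ρV²/2) = 1.189e+05 Pa.
ΔP_A/ΔP_B = 5.895e+04/1.189e+05 = 0.496.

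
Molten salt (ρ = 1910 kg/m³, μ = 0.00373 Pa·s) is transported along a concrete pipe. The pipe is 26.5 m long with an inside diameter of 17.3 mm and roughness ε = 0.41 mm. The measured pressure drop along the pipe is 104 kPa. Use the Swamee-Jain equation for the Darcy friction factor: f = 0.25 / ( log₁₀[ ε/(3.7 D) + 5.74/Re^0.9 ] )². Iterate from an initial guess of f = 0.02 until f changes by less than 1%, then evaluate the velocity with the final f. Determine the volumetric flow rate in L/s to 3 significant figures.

Q ≈ 0.264 L/s

Rearranging Darcy-Weisbach: V = √(2·ΔP·D/(f·L·ρ)). With ε/D = 0.00041/0.0173 = 0.0237, iterate starting from f = 0.02:
  f = 0.02 → V = √(2·1.04e+05·0.0173/(0.02·26.5·1910)) = 1.885 m/s; Re = ρVD/μ = 1.67e+04; f → 0.0548
  f = 0.0548 → V = 1.139 m/s; Re = 1.009e+04; f → 0.05637
  f = 0.05637 → V = 1.123 m/s; Re = 9949; f → 0.05642
Converged (Δf/f < 1%). With the final f = 0.05642: V = √(2·1.04e+05·0.0173/(0.05642·26.5·1910)) = 1.122 m/s.
Q = V·A = 1.122·(π/4·0.0173²) = 0.0002639 m³/s = 0.264 L/s.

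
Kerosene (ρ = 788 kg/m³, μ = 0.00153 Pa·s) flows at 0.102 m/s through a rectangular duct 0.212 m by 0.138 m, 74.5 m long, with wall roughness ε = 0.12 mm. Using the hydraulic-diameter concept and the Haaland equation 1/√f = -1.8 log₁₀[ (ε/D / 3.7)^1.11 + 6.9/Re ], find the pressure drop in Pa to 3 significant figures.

ΔP ≈ 60.0 Pa

Hydraulic diameter D_h = 4A/P = 4·(0.212·0.138)/(2·(0.212+0.138)) = 0.117/0.7 = 0.1672 m.
Re = ρVD_h/μ = 788·0.102·0.1672/0.00153 = 8782.
ε/D_h = 0.00012/0.1672 = 0.000718; Haaland gives 1/√f = -1.8 log₁₀[7.58e-05+0.000786] = 5.517, so f = 0.03286.
ΔP = f(L/D_h)(ρV²/2) = 0.03286·74.5/0.1672·4.099 = 60.02 Pa.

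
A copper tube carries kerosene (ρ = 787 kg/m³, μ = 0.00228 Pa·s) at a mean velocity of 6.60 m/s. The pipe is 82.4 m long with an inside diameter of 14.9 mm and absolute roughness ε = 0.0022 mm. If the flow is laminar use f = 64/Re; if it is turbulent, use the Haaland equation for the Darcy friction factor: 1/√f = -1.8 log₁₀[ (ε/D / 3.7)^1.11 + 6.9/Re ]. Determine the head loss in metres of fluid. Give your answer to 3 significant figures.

Reynolds number Re = ρVD/μ = 787 · 6.6 · 0.0149 / 0.00228 = 3.394e+04.
Re > 4000 → turbulent. Relative roughness ε/D = 2.2e-06/0.0149 = 0.000148. Haaland: 1/√f = -1.8 log₁₀[(0.000148/3.7)^1.11 + 6.9/3.394e+04] = -1.8 log₁₀[1.31e-05 + 0.000203] = 6.597, so f = 0.02298.
Darcy-Weisbach: ΔP = f(L/D)(ρV²/2) = 0.02298·(82.4/0.0149)·(787·6.6²/2) = 0.02298·5530·1.714e+04 = 2.178e+06 Pa.
Head loss h_f = ΔP/(ρg) = 2.178e+06/(787·9.81) = 282 m.

h_f ≈ 282 m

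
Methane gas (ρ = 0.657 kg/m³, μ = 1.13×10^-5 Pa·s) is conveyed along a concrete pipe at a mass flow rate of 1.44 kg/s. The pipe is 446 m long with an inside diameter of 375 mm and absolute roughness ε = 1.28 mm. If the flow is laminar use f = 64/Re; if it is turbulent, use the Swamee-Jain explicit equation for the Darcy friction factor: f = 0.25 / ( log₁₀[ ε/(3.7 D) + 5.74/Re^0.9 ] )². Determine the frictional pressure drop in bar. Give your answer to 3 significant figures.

A = πD²/4 = π(0.375)²/4 = 0.1104 m²; mean velocity V = ṁ/(ρA) = 1.44/(0.657 · 0.1104) = 19.84 m/s.
Reynolds number Re = ρVD/μ = 0.657 · 19.84 · 0.375 / 1.13e-05 = 4.327e+05.
Re > 4000 → turbulent. Relative roughness ε/D = 0.00128/0.375 = 0.00341. Swamee-Jain: f = 0.25/(log₁₀[0.00341/3.7 + 5.74/4.327e+05^0.9])² = 0.25/(log₁₀[0.000923 + 4.86e-05])² = 0.25/(-3.013)² = 0.02754.
Darcy-Weisbach: ΔP = f(L/D)(ρV²/2) = 0.02754·(446/0.375)·(0.657·19.84²/2) = 0.02754·1189·129.4 = 4238 Pa.
ΔP = 4238 Pa = 0.0424 bar.

ΔP ≈ 0.0424 bar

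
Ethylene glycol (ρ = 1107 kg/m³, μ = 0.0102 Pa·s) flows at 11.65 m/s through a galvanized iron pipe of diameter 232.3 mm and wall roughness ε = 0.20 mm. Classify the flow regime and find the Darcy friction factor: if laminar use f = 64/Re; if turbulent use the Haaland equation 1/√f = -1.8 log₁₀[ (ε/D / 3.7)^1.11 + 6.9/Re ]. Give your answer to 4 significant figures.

f ≈ 0.01993

Re = ρVD/μ = 1107·11.65·0.2323/0.0102 = 2.937e+05.
Re > 4000 → turbulent. ε/D = 0.0002/0.2323 = 0.000861; Haaland: 1/√f = -1.8 log₁₀[9.27e-05 + 2.35e-05] = 7.083, so f = 0.01993.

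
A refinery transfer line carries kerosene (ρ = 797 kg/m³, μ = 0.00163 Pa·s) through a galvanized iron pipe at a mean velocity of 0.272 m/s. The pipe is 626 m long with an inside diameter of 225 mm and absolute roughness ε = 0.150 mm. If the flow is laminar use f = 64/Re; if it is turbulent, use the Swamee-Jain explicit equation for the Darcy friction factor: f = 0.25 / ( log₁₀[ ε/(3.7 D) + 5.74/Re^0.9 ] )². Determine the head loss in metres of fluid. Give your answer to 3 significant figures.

h_f ≈ 0.265 m

Reynolds number Re = ρVD/μ = 797 · 0.272 · 0.225 / 0.00163 = 2.992e+04.
Re > 4000 → turbulent. Relative roughness ε/D = 0.00015/0.225 = 0.000667. Swamee-Jain: f = 0.25/(log₁₀[0.000667/3.7 + 5.74/2.992e+04^0.9])² = 0.25/(log₁₀[0.00018 + 0.000538])² = 0.25/(-3.144)² = 0.02529.
Darcy-Weisbach: ΔP = f(L/D)(ρV²/2) = 0.02529·(626/0.225)·(797·0.272²/2) = 0.02529·2782·29.48 = 2075 Pa.
Head loss h_f = ΔP/(ρg) = 2075/(797·9.81) = 0.265 m.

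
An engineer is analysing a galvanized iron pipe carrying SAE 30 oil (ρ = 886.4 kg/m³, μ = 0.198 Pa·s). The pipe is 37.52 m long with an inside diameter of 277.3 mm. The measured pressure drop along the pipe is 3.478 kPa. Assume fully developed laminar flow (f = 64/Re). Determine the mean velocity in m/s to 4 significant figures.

V ≈ 1.125 m/s

For laminar flow, f = 64/Re with Re = ρVD/μ, so Darcy-Weisbach reduces to ΔP = 32μLV/D². Solving for V: V = ΔP·D²/(32μL) = 3478·(0.2773)²/(32·0.198·37.52) = 1.125 m/s.
Check: Re = ρVD/μ = 886.4·1.125·0.2773/0.198 = 1397 < 2300, so the laminar assumption holds.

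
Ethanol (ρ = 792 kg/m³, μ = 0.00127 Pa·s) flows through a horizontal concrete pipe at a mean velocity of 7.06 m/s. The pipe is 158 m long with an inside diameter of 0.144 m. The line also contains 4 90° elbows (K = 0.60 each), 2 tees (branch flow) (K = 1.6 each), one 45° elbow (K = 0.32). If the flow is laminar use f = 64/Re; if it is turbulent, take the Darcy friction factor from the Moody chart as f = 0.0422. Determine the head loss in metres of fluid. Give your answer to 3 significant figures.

h_f ≈ 133 m

Reynolds number Re = ρVD/μ = 792 · 7.06 · 0.144 / 0.00127 = 6.34e+05.
Re > 4000 → turbulent; use the Moody-chart value f = 0.0422.
Total minor-loss coefficient ΣK = 4·0.6 + 2·1.6 + 1·0.32 = 5.92.
ΔP = [f·L/D + ΣK]·(ρV²/2) = [0.0422·158/0.144 + 5.92]·(792·7.06²/2) = [46.3 + 5.92]·1.974e+04 = 1.031e+06 Pa.
Head loss h_f = ΔP/(ρg) = 1.031e+06/(792·9.81) = 133 m.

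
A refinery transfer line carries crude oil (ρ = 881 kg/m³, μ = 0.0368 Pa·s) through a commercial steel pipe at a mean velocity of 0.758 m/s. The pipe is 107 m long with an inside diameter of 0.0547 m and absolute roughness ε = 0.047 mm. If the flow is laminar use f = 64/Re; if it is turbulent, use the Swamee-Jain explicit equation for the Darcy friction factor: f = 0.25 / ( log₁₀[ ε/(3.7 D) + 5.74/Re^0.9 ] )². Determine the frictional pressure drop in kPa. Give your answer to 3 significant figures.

ΔP ≈ 31.9 kPa

Reynolds number Re = ρVD/μ = 881 · 0.758 · 0.0547 / 0.0368 = 992.6.
Re < 2300 → laminar flow, so f = 64/Re = 64/992.6 = 0.06448 (the turbulent correlation is not needed).
Darcy-Weisbach: ΔP = f(L/D)(ρV²/2) = 0.06448·(107/0.0547)·(881·0.758²/2) = 0.06448·1956·253.1 = 3.192e+04 Pa.
ΔP = 3.192e+04 Pa = 31.9 kPa.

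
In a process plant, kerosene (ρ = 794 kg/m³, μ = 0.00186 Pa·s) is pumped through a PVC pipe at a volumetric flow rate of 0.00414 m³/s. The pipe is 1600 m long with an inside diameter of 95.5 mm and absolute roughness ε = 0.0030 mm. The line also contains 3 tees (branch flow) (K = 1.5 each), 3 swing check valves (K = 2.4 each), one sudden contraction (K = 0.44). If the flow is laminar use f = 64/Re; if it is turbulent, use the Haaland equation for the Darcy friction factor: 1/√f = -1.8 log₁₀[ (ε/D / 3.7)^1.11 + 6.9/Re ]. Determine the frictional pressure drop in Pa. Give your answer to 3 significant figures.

Cross-sectional area A = πD²/4 = π(0.0955)²/4 = 0.007163 m²; mean velocity V = Q/A = 0.00414/0.007163 = 0.578 m/s.
Reynolds number Re = ρVD/μ = 794 · 0.578 · 0.0955 / 0.00186 = 2.356e+04.
Re > 4000 → turbulent. Relative roughness ε/D = 3e-06/0.0955 = 3.14e-05. Haaland: 1/√f = -1.8 log₁₀[(3.14e-05/3.7)^1.11 + 6.9/2.356e+04] = -1.8 log₁₀[2.35e-06 + 0.000293] = 6.354, so f = 0.02477.
Total minor-loss coefficient ΣK = 3·1.5 + 3·2.4 + 1·0.44 = 12.1.
ΔP = [f·L/D + ΣK]·(ρV²/2) = [0.02477·1600/0.0955 + 12.1]·(794·0.578²/2) = [415 + 12.1]·132.6 = 5.665e+04 Pa.

ΔP ≈ 56600 Pa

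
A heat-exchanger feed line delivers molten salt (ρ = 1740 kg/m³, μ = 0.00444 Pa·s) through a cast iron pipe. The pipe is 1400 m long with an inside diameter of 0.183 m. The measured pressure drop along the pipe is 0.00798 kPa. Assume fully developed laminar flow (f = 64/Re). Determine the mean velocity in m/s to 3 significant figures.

V ≈ 0.00134 m/s

For laminar flow, f = 64/Re with Re = ρVD/μ, so Darcy-Weisbach reduces to ΔP = 32μLV/D². Solving for V: V = ΔP·D²/(32μL) = 7.98·(0.183)²/(32·0.00444·1400) = 0.001344 m/s.
Check: Re = ρVD/μ = 1740·0.001344·0.183/0.00444 = 96.35 < 2300, so the laminar assumption holds.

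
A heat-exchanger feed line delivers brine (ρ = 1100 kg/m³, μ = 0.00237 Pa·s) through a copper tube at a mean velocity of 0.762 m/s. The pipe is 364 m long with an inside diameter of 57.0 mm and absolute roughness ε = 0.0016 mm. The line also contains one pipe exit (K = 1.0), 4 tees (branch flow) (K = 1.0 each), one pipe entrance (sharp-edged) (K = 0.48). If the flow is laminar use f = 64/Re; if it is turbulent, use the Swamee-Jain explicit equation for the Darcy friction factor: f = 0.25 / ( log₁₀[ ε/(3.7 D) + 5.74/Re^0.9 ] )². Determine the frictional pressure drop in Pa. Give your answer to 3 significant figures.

ΔP ≈ 54400 Pa

Reynolds number Re = ρVD/μ = 1100 · 0.762 · 0.057 / 0.00237 = 2.016e+04.
Re > 4000 → turbulent. Relative roughness ε/D = 1.6e-06/0.057 = 2.81e-05. Swamee-Jain: f = 0.25/(log₁₀[2.81e-05/3.7 + 5.74/2.016e+04^0.9])² = 0.25/(log₁₀[7.59e-06 + 0.000767])² = 0.25/(-3.111)² = 0.02583.
Total minor-loss coefficient ΣK = 1·1 + 4·1 + 1·0.48 = 5.48.
ΔP = [f·L/D + ΣK]·(ρV²/2) = [0.02583·364/0.057 + 5.48]·(1100·0.762²/2) = [165 + 5.48]·319.4 = 5.443e+04 Pa.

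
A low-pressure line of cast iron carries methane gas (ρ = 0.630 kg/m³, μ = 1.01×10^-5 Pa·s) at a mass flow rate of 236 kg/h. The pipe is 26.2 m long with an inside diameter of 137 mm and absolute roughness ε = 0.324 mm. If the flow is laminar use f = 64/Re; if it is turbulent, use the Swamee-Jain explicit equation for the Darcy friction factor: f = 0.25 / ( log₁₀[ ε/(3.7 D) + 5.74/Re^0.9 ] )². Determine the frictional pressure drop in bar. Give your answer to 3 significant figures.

ṁ = 236 kg/h = 236/3600 = 0.06556 kg/s.
A = πD²/4 = π(0.137)²/4 = 0.01474 m²; mean velocity V = ṁ/(ρA) = 0.06556/(0.63 · 0.01474) = 7.059 m/s.
Reynolds number Re = ρVD/μ = 0.63 · 7.059 · 0.137 / 1.01e-05 = 6.032e+04.
Re > 4000 → turbulent. Relative roughness ε/D = 0.000324/0.137 = 0.00236. Swamee-Jain: f = 0.25/(log₁₀[0.00236/3.7 + 5.74/6.032e+04^0.9])² = 0.25/(log₁₀[0.000639 + 0.000286])² = 0.25/(-3.034)² = 0.02716.
Darcy-Weisbach: ΔP = f(L/D)(ρV²/2) = 0.02716·(26.2/0.137)·(0.63·7.059²/2) = 0.02716·191.2·15.7 = 81.54 Pa.
ΔP = 81.54 Pa = 8.15×10^-4 bar.

ΔP ≈ 8.15×10^-4 bar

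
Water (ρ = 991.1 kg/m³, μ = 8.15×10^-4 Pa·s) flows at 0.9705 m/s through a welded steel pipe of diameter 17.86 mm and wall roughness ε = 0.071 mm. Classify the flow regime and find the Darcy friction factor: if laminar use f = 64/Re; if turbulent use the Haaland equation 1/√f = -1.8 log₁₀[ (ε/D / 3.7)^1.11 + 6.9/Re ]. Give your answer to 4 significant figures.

Re = ρVD/μ = 991.1·0.9705·0.01786/0.000815 = 2.108e+04.
Re > 4000 → turbulent. ε/D = 7.1e-05/0.01786 = 0.00398; Haaland: 1/√f = -1.8 log₁₀[0.000507 + 0.000327] = 5.542, so f = 0.03256.

f ≈ 0.03256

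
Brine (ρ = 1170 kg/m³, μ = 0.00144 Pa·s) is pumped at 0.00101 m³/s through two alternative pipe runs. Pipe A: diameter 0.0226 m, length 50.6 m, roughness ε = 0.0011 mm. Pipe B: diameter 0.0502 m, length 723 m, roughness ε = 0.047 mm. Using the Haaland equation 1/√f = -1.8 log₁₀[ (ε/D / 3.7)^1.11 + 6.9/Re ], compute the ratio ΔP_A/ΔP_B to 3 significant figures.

ΔP_A/ΔP_B ≈ 2.94

Pipe A: V = Q/A = 0.00101/0.0004011 = 2.518 m/s; Re = 4.623e+04; ε/D = 4.87e-05; Haaland → f = 0.02121; ΔP_A = f(L/D)(ρV²/2) = 1.761e+05 Pa.
Pipe B: V = Q/A = 0.00101/0.001979 = 0.5103 m/s; Re = 2.081e+04; ε/D = 0.000936; Haaland → f = 0.02729; ΔP_B = f(L/D)(ρV²/2) = 5.987e+04 Pa.
ΔP_A/ΔP_B = 1.761e+05/5.987e+04 = 2.94.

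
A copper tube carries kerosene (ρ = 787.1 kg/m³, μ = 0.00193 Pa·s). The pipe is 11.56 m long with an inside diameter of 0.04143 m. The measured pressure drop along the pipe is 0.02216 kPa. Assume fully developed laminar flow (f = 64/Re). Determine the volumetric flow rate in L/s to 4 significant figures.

Q ≈ 0.07182 L/s

For laminar flow, f = 64/Re with Re = ρVD/μ, so Darcy-Weisbach reduces to ΔP = 32μLV/D². Solving for V: V = ΔP·D²/(32μL) = 22.16·(0.04143)²/(32·0.00193·11.56) = 0.05328 m/s.
Check: Re = ρVD/μ = 787.1·0.05328·0.04143/0.00193 = 900.2 < 2300, so the laminar assumption holds.
Q = V·A = 0.05328·(π/4·0.04143²) = 7.182e-05 m³/s = 0.07182 L/s.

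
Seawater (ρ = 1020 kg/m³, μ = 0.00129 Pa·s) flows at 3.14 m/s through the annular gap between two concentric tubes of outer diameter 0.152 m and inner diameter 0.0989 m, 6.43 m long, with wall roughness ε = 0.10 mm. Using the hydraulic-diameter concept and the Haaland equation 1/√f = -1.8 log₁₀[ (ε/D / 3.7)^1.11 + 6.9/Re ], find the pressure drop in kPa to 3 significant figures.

ΔP ≈ 14.8 kPa

Hydraulic diameter D_h = 4A/P = D_o - D_i = 0.152 - 0.0989 = 0.0531 m.
Re = ρVD_h/μ = 1020·3.14·0.0531/0.00129 = 1.318e+05.
ε/D_h = 0.0001/0.0531 = 0.00188; Haaland gives 1/√f = -1.8 log₁₀[0.000221+5.23e-05] = 6.414, so f = 0.02431.
ΔP = f(L/D_h)(ρV²/2) = 0.02431·6.43/0.0531·5028 = 1.48e+04 Pa.
ΔP = 14.8 kPa.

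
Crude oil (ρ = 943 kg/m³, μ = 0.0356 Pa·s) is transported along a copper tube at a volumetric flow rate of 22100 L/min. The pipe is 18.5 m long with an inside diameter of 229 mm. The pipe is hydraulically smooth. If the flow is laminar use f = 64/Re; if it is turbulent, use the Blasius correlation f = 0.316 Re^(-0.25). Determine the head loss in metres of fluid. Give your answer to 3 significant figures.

h_f ≈ 6.82 m

Q = 22100 L/min = 22100/60000 = 0.3683 m³/s.
Cross-sectional area A = πD²/4 = π(0.229)²/4 = 0.04119 m²; mean velocity V = Q/A = 0.3683/0.04119 = 8.943 m/s.
Reynolds number Re = ρVD/μ = 943 · 8.943 · 0.229 / 0.0356 = 5.425e+04.
Re > 4000 → turbulent. Smooth-pipe (Blasius): f = 0.316 Re^(-0.25) = 0.316/(5.425e+04)^0.25 = 0.02071.
Darcy-Weisbach: ΔP = f(L/D)(ρV²/2) = 0.02071·(18.5/0.229)·(943·8.943²/2) = 0.02071·80.79·3.771e+04 = 6.308e+04 Pa.
Head loss h_f = ΔP/(ρg) = 6.308e+04/(943·9.81) = 6.82 m.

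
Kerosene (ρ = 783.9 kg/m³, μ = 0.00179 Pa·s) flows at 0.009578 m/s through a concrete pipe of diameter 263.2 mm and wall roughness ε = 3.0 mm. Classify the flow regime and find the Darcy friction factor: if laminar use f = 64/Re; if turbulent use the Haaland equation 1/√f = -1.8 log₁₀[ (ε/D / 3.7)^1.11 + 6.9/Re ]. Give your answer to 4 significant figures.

Re = ρVD/μ = 783.9·0.009578·0.2632/0.00179 = 1104.
Re < 2300 → laminar, so f = 64/Re = 0.05797 (roughness is irrelevant in laminar flow).

f ≈ 0.05797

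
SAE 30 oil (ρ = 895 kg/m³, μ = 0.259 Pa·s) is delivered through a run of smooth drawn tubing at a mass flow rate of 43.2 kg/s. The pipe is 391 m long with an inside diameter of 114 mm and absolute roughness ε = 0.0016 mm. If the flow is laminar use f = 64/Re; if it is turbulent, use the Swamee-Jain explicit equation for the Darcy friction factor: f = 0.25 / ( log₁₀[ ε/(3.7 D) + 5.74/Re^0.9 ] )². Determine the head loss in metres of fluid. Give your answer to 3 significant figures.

A = πD²/4 = π(0.114)²/4 = 0.01021 m²; mean velocity V = ṁ/(ρA) = 43.2/(895 · 0.01021) = 4.729 m/s.
Reynolds number Re = ρVD/μ = 895 · 4.729 · 0.114 / 0.259 = 1863.
Re < 2300 → laminar flow, so f = 64/Re = 64/1863 = 0.03436 (the turbulent correlation is not needed).
Darcy-Weisbach: ΔP = f(L/D)(ρV²/2) = 0.03436·(391/0.114)·(895·4.729²/2) = 0.03436·3430·1.001e+04 = 1.179e+06 Pa.
Head loss h_f = ΔP/(ρg) = 1.179e+06/(895·9.81) = 134 m.

h_f ≈ 134 m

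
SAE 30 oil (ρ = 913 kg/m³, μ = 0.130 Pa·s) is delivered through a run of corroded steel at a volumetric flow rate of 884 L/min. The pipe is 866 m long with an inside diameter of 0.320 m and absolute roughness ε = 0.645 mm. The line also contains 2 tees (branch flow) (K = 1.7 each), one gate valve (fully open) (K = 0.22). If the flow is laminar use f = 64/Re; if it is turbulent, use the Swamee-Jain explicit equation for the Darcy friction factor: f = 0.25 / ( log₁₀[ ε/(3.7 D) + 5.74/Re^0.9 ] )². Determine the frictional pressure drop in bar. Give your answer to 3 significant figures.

ΔP ≈ 0.0650 bar

Q = 884 L/min = 884/60000 = 0.01473 m³/s.
Cross-sectional area A = πD²/4 = π(0.32)²/4 = 0.08042 m²; mean velocity V = Q/A = 0.01473/0.08042 = 0.1832 m/s.
Reynolds number Re = ρVD/μ = 913 · 0.1832 · 0.32 / 0.13 = 411.7.
Re < 2300 → laminar flow, so f = 64/Re = 64/411.7 = 0.1555 (the turbulent correlation is not needed).
Total minor-loss coefficient ΣK = 2·1.7 + 1·0.22 = 3.62.
ΔP = [f·L/D + ΣK]·(ρV²/2) = [0.1555·866/0.32 + 3.62]·(913·0.1832²/2) = [420.7 + 3.62]·15.32 = 6500 Pa.
ΔP = 6500 Pa = 0.0650 bar.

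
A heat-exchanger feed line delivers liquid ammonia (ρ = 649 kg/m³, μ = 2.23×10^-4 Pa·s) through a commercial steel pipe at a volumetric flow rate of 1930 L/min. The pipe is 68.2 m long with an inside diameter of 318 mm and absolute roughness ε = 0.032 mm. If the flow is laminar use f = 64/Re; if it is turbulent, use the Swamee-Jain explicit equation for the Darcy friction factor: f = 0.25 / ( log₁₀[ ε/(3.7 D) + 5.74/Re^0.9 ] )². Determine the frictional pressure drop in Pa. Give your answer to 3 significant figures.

ΔP ≈ 171 Pa

Q = 1930 L/min = 1930/60000 = 0.03217 m³/s.
Cross-sectional area A = πD²/4 = π(0.318)²/4 = 0.07942 m²; mean velocity V = Q/A = 0.03217/0.07942 = 0.405 m/s.
Reynolds number Re = ρVD/μ = 649 · 0.405 · 0.318 / 0.000223 = 3.748e+05.
Re > 4000 → turbulent. Relative roughness ε/D = 3.2e-05/0.318 = 0.000101. Swamee-Jain: f = 0.25/(log₁₀[0.000101/3.7 + 5.74/3.748e+05^0.9])² = 0.25/(log₁₀[2.72e-05 + 5.53e-05])² = 0.25/(-4.084)² = 0.01499.
Darcy-Weisbach: ΔP = f(L/D)(ρV²/2) = 0.01499·(68.2/0.318)·(649·0.405²/2) = 0.01499·214.5·53.23 = 171.1 Pa.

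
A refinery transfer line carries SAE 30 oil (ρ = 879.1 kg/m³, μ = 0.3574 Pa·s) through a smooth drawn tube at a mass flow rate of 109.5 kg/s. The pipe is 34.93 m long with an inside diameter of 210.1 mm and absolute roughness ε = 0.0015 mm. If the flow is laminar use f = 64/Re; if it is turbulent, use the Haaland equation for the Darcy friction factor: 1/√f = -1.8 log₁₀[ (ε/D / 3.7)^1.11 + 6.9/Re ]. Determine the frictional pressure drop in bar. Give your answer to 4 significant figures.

ΔP ≈ 0.3252 bar

A = πD²/4 = π(0.2101)²/4 = 0.03467 m²; mean velocity V = ṁ/(ρA) = 109.5/(879.1 · 0.03467) = 3.593 m/s.
Reynolds number Re = ρVD/μ = 879.1 · 3.593 · 0.2101 / 0.357 = 1857.
Re < 2300 → laminar flow, so f = 64/Re = 64/1857 = 0.03447 (the turbulent correlation is not needed).
Darcy-Weisbach: ΔP = f(L/D)(ρV²/2) = 0.03447·(34.93/0.2101)·(879.1·3.593²/2) = 0.03447·166.3·5674 = 3.252e+04 Pa.
ΔP = 3.252e+04 Pa = 0.3252 bar.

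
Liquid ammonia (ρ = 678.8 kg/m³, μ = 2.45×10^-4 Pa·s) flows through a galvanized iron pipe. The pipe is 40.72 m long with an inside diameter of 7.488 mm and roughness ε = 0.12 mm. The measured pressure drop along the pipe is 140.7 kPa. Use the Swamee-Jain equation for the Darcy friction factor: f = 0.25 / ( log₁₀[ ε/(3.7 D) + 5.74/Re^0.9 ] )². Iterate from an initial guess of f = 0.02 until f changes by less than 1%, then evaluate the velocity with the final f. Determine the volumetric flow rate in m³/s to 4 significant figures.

Rearranging Darcy-Weisbach: V = √(2·ΔP·D/(f·L·ρ)). With ε/D = 0.00012/0.007488 = 0.016, iterate starting from f = 0.02:
  f = 0.02 → V = √(2·1.407e+05·0.007488/(0.02·40.72·678.8)) = 1.952 m/s; Re = ρVD/μ = 4.05e+04; f → 0.04628
  f = 0.04628 → V = 1.283 m/s; Re = 2.663e+04; f → 0.04696
  f = 0.04696 → V = 1.274 m/s; Re = 2.643e+04; f → 0.04698
Converged (Δf/f < 1%). With the final f = 0.04698: V = √(2·1.407e+05·0.007488/(0.04698·40.72·678.8)) = 1.274 m/s.
Q = V·A = 1.274·(π/4·0.007488²) = 5.61e-05 m³/s = 5.610×10^-5 m³/s.

Q ≈ 5.610×10^-5 m³/s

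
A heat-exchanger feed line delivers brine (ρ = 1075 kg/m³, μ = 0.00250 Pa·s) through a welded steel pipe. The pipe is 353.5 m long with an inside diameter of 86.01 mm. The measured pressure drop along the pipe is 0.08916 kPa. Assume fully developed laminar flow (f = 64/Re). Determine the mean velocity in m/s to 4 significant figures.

For laminar flow, f = 64/Re with Re = ρVD/μ, so Darcy-Weisbach reduces to ΔP = 32μLV/D². Solving for V: V = ΔP·D²/(32μL) = 89.16·(0.08601)²/(32·0.0025·353.5) = 0.02332 m/s.
Check: Re = ρVD/μ = 1075·0.02332·0.08601/0.0025 = 862.6 < 2300, so the laminar assumption holds.

V ≈ 0.02332 m/s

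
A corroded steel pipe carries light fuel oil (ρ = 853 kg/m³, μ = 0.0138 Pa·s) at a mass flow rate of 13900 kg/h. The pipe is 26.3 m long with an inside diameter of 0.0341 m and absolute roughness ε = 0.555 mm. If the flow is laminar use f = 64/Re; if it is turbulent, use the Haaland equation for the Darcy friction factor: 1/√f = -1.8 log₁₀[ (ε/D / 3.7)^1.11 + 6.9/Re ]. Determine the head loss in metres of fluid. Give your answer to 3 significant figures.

ṁ = 13900 kg/h = 13900/3600 = 3.861 kg/s.
A = πD²/4 = π(0.0341)²/4 = 0.0009133 m²; mean velocity V = ṁ/(ρA) = 3.861/(853 · 0.0009133) = 4.956 m/s.
Reynolds number Re = ρVD/μ = 853 · 4.956 · 0.0341 / 0.0138 = 1.045e+04.
Re > 4000 → turbulent. Relative roughness ε/D = 0.000555/0.0341 = 0.0163. Haaland: 1/√f = -1.8 log₁₀[(0.0163/3.7)^1.11 + 6.9/1.045e+04] = -1.8 log₁₀[0.00242 + 0.00066] = 4.52, so f = 0.04894.
Darcy-Weisbach: ΔP = f(L/D)(ρV²/2) = 0.04894·(26.3/0.0341)·(853·4.956²/2) = 0.04894·771.3·1.048e+04 = 3.955e+05 Pa.
Head loss h_f = ΔP/(ρg) = 3.955e+05/(853·9.81) = 47.3 m.

h_f ≈ 47.3 m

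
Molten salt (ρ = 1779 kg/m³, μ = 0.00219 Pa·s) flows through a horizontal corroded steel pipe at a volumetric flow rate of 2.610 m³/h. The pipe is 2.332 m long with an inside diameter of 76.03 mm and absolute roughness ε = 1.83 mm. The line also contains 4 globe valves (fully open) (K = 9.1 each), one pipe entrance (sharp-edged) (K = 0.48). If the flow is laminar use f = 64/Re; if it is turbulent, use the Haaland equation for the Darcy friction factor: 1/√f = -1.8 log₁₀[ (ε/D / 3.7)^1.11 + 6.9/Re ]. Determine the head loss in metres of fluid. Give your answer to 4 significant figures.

Q = 2.610 m³/h = 2.610/3600 = 0.000725 m³/s.
Cross-sectional area A = πD²/4 = π(0.07603)²/4 = 0.00454 m²; mean velocity V = Q/A = 0.000725/0.00454 = 0.1597 m/s.
Reynolds number Re = ρVD/μ = 1779 · 0.1597 · 0.07603 / 0.00219 = 9863.
Re > 4000 → turbulent. Relative roughness ε/D = 0.00183/0.07603 = 0.0241. Haaland: 1/√f = -1.8 log₁₀[(0.0241/3.7)^1.11 + 6.9/9863] = -1.8 log₁₀[0.00374 + 0.0007] = 4.235, so f = 0.05576.
Total minor-loss coefficient ΣK = 4·9.1 + 1·0.48 = 36.9.
ΔP = [f·L/D + ΣK]·(ρV²/2) = [0.05576·2.332/0.07603 + 36.9]·(1779·0.1597²/2) = [1.71 + 36.9]·22.68 = 875.3 Pa.
Head loss h_f = ΔP/(ρg) = 875.3/(1779·9.81) = 0.05016 m.

h_f ≈ 0.05016 m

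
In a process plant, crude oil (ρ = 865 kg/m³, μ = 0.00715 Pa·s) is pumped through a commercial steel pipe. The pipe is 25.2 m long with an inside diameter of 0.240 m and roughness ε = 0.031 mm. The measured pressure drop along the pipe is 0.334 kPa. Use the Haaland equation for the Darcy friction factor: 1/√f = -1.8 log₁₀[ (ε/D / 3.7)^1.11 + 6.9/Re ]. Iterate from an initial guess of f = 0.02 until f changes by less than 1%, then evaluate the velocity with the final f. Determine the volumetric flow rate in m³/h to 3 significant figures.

Rearranging Darcy-Weisbach: V = √(2·ΔP·D/(f·L·ρ)). With ε/D = 3.1e-05/0.24 = 0.000129, iterate starting from f = 0.02:
  f = 0.02 → V = √(2·334·0.24/(0.02·25.2·865)) = 0.6064 m/s; Re = ρVD/μ = 1.761e+04; f → 0.02679
  f = 0.02679 → V = 0.524 m/s; Re = 1.521e+04; f → 0.02779
  f = 0.02779 → V = 0.5145 m/s; Re = 1.494e+04; f → 0.02792
Converged (Δf/f < 1%). With the final f = 0.02792: V = √(2·334·0.24/(0.02792·25.2·865)) = 0.5133 m/s.
Q = V·A = 0.5133·(π/4·0.24²) = 0.02322 m³/s = 83.6 m³/h.

Q ≈ 83.6 m³/h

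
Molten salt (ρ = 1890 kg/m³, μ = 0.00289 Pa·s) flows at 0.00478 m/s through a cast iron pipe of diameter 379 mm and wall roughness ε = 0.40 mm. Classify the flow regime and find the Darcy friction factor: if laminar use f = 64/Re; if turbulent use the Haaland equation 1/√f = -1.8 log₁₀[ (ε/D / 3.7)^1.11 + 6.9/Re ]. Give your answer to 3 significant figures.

Re = ρVD/μ = 1890·0.00478·0.379/0.00289 = 1185.
Re < 2300 → laminar, so f = 64/Re = 0.05402 (roughness is irrelevant in laminar flow).

f ≈ 0.0540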